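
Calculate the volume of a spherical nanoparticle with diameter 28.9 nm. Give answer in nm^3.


Radius r = 28.9/2 = 14.45 nm
Volume V = (4/3) * pi * r^3
V = (4/3) * pi * (14.45)^3
V = 12638.4 nm^3

12638.4


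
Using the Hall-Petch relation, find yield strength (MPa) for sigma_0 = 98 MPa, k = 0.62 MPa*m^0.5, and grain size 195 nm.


d = 195 nm = 1.95e-07 m
sqrt(d) = 0.000441588
Hall-Petch contribution = k / sqrt(d) = 0.62 / 0.000441588 = 1404.0 MPa
sigma = sigma_0 + k/sqrt(d) = 98 + 1404.0 = 1502.0 MPa

1502.0


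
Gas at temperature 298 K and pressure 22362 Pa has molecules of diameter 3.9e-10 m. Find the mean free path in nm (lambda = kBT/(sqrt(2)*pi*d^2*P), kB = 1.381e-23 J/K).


Mean free path: lambda = kB*T / (sqrt(2) * pi * d^2 * P)
lambda = 1.381e-23 * 298 / (sqrt(2) * pi * (3.9e-10)^2 * 22362)
lambda = 2.72336e-07 m
lambda = 272.34 nm

272.34


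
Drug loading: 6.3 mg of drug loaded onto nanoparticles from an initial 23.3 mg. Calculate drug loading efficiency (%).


Drug loading efficiency = (drug loaded / drug initial) * 100
DLE = 6.3 / 23.3 * 100
DLE = 0.2704 * 100
DLE = 27.04%

27.04


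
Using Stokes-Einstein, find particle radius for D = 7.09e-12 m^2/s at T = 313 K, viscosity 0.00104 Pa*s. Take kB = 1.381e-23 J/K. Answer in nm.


Stokes-Einstein: R = kB*T / (6*pi*eta*D)
R = 1.381e-23 * 313 / (6 * pi * 0.00104 * 7.09e-12)
R = 3.10998e-08 m = 31.1 nm

31.1


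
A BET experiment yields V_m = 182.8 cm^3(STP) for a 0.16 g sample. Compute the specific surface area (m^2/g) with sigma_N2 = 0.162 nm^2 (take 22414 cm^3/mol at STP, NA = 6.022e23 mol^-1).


Number of moles in monolayer = V_m / 22414 = 182.8 / 22414 = 0.00815562
Number of molecules = moles * NA = 0.00815562 * 6.022e23
SA = molecules * sigma / mass
SA = (182.8 / 22414) * 6.022e23 * 0.162e-18 / 0.16
SA = 4972.7 m^2/g

4972.7


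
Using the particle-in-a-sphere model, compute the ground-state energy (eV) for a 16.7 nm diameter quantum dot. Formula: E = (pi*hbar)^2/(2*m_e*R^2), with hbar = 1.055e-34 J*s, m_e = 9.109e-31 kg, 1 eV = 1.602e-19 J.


Radius R = 16.7/2 = 8.35 nm = 8.35e-09 m
E = (pi * 1.055e-34)^2 / (2 * 9.109e-31 * (8.35e-09)^2)
E(J) = 8.64831e-22
E = E(J) / 1.602e-19 = 0.0054 eV

0.0054


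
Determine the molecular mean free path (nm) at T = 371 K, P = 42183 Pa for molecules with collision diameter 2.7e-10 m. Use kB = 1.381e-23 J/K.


Mean free path: lambda = kB*T / (sqrt(2) * pi * d^2 * P)
lambda = 1.381e-23 * 371 / (sqrt(2) * pi * (2.7e-10)^2 * 42183)
lambda = 3.75006e-07 m
lambda = 375.01 nm

375.01


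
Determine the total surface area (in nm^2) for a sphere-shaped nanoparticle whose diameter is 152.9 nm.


Radius r = 152.9/2 = 76.45 nm
Surface area SA = 4 * pi * r^2
SA = 4 * pi * (76.45)^2
SA = 73445.44 nm^2

73445.44


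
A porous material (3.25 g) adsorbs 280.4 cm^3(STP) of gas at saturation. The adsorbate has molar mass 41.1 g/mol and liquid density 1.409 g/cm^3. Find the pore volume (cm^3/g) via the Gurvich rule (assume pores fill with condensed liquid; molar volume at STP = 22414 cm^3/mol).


Moles adsorbed n = V_ads / 22414 = 280.4 / 22414 = 1.251004e-02 mol
Liquid volume V_liq = n * M / rho_liq = 1.251004e-02 * 41.1 / 1.409 = 0.36491 cm^3
Specific pore volume V_pore = V_liq / m_sample = 0.36491 / 3.25
V_pore = 0.1123 cm^3/g

0.1123


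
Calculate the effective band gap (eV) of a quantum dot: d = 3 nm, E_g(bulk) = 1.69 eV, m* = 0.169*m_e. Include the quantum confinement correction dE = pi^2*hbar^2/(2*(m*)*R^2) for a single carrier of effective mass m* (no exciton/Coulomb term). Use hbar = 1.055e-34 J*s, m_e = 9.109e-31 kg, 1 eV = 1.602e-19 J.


Radius R = 3/2 nm = 1.5e-09 m
Confinement energy dE = pi^2 * hbar^2 / (2 * m_eff * m_e * R^2)
dE = pi^2 * (1.055e-34)^2 / (2 * 0.169 * 9.109e-31 * (1.5e-09)^2) J, divided by 1.602e-19 J/eV
dE = 0.9899 eV
Total band gap = E_g(bulk) + dE = 1.69 + 0.9899 = 2.6799 eV

2.6799


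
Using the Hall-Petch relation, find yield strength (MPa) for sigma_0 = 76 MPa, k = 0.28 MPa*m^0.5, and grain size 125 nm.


d = 125 nm = 1.25e-07 m
sqrt(d) = 0.0003535534
Hall-Petch contribution = k / sqrt(d) = 0.28 / 0.0003535534 = 792.0 MPa
sigma = sigma_0 + k/sqrt(d) = 76 + 792.0 = 868.0 MPa

868.0


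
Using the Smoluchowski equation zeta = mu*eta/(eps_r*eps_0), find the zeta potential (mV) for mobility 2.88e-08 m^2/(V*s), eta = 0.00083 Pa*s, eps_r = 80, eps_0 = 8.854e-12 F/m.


Smoluchowski equation: zeta = mu * eta / (eps_r * eps_0)
zeta = 2.88e-08 * 0.00083 / (80 * 8.854e-12)
zeta = 0.033747 V = 33.75 mV

33.75


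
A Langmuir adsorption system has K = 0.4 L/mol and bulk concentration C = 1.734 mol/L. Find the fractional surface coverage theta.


Langmuir isotherm: theta = K*C / (1 + K*C)
K*C = 0.4 * 1.734 = 0.6936
theta = 0.6936 / (1 + 0.6936) = 0.6936 / 1.6936
theta = 0.4095

0.4095


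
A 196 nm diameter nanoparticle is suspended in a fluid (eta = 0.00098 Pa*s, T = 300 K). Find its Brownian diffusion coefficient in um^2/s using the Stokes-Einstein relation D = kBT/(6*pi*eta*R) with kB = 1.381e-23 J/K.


Radius R = 196/2 = 98 nm = 9.8e-08 m
D = kB*T / (6*pi*eta*R)
D = 1.381e-23 * 300 / (6 * pi * 0.00098 * 9.8e-08)
D = 2.28856e-12 m^2/s = 2.289 um^2/s

2.289


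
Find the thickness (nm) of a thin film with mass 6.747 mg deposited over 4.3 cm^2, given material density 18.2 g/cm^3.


Convert: m = 6.747 mg = 6.7470e-06 kg, A = 4.3 cm^2 = 4.3000e-04 m^2, rho = 18.2 g/cm^3 = 18200 kg/m^3
t = m / (A * rho)
t = 6.7470e-06 / (4.3000e-04 * 18200)
t = 8.6213e-07 m = 862.1 nm

862.1


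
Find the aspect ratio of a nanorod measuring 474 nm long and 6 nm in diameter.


Aspect ratio AR = length / diameter
AR = 474 / 6
AR = 79.0

79.0


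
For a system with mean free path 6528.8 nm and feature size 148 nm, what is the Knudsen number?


Knudsen number Kn = lambda / L
Kn = 6528.8 / 148
Kn = 44.1135

44.1135


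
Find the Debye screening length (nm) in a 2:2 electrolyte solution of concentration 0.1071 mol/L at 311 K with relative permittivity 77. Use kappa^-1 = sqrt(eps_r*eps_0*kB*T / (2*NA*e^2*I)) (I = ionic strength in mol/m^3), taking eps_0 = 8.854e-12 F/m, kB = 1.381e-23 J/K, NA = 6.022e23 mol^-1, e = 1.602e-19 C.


Ionic strength I = 0.1071 * 2^2 * 1000 = 428.4 mol/m^3
kappa^-1 = sqrt(77 * 8.854e-12 * 1.381e-23 * 311 / (2 * 6.022e23 * (1.602e-19)^2 * 428.4))
kappa^-1 = 0.47 nm

0.47


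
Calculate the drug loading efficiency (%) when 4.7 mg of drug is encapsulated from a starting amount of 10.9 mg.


Drug loading efficiency = (drug loaded / drug initial) * 100
DLE = 4.7 / 10.9 * 100
DLE = 0.4312 * 100
DLE = 43.12%

43.12


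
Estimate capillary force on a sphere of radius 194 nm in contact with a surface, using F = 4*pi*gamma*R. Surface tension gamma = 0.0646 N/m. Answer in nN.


Convert radius: R = 194 nm = 1.94e-07 m
F = 4 * pi * gamma * R
F = 4 * pi * 0.0646 * 1.94e-07
F = 1.57487e-07 N = 157.4868 nN

157.4868


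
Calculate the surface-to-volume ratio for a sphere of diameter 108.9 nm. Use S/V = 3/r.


Radius r = 108.9/2 = 54.45 nm
S/V = 3 / r = 3 / 54.45
S/V = 0.0551 nm^-1

0.0551


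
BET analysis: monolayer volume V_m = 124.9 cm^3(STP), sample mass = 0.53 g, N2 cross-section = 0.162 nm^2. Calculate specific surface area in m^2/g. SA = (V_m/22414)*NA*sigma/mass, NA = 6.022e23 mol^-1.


Number of moles in monolayer = V_m / 22414 = 124.9 / 22414 = 0.00557241
Number of molecules = moles * NA = 0.00557241 * 6.022e23
SA = molecules * sigma / mass
SA = (124.9 / 22414) * 6.022e23 * 0.162e-18 / 0.53
SA = 1025.7 m^2/g

1025.7


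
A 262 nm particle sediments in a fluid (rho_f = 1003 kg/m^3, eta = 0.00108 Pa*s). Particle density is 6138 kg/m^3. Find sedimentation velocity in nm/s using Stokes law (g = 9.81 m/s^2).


Radius R = 262/2 nm = 1.31e-07 m
Density difference = 6138 - 1003 = 5135 kg/m^3
v = 2 * R^2 * (rho_p - rho_f) * g / (9 * eta)
v = 2 * (1.31e-07)^2 * 5135 * 9.81 / (9 * 0.00108)
v = 1.77875e-07 m/s = 177.8754 nm/s

177.8754


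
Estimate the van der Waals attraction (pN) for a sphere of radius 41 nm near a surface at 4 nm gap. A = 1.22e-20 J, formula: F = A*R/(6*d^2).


Convert to SI: R = 41 nm = 4.1e-08 m, d = 4 nm = 4e-09 m
F = A * R / (6 * d^2)
F = 1.22e-20 * 4.1e-08 / (6 * (4e-09)^2)
F = 5.21042e-12 N = 5.21 pN

5.21


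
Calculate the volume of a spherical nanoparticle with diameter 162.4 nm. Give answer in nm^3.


Radius r = 162.4/2 = 81.2 nm
Volume V = (4/3) * pi * r^3
V = (4/3) * pi * (81.2)^3
V = 2242625.2 nm^3

2242625.2


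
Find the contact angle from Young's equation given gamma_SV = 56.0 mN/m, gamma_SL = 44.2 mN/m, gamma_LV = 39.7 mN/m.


cos(theta) = (gamma_SV - gamma_SL) / gamma_LV
cos(theta) = (56.0 - 44.2) / 39.7
cos(theta) = 0.297229
theta = arccos(0.297229) = 72.71 degrees

72.71


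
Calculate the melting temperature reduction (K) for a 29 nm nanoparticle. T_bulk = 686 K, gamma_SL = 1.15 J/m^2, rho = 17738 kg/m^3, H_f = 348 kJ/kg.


Radius R = 29/2 = 14.5 nm = 1.45e-08 m
Convert H_f = 348 kJ/kg = 348000 J/kg
dT = 2 * gamma_SL * T_bulk / (rho * H_f * R)
dT = 2 * 1.15 * 686 / (17738 * 348000 * 1.45e-08)
dT = 17.6 K

17.6


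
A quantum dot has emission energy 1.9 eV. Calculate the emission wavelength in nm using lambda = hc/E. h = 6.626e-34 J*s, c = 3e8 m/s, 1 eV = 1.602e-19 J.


Convert energy: E = 1.9 eV = 1.9 * 1.602e-19 = 3.0438e-19 J
lambda = h*c / E = 6.626e-34 * 3e8 / 3.0438e-19
lambda = 6.53065e-07 m = 653.1 nm

653.1


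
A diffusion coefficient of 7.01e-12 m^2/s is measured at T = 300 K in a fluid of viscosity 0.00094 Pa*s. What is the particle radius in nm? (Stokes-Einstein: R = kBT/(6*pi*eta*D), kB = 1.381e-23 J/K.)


Stokes-Einstein: R = kB*T / (6*pi*eta*D)
R = 1.381e-23 * 300 / (6 * pi * 0.00094 * 7.01e-12)
R = 3.33555e-08 m = 33.36 nm

33.36


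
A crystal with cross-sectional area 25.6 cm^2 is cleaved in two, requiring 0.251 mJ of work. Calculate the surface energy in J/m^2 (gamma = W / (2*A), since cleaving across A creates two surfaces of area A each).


Convert: A = 25.6 cm^2 = 0.00256 m^2, W = 0.251 mJ = 0.000251 J
Cleaving exposes two faces of area A, so total new surface = 2*A and gamma = W / (2*A)
gamma = 0.000251 / (2 * 0.00256)
gamma = 0.049 J/m^2

0.049


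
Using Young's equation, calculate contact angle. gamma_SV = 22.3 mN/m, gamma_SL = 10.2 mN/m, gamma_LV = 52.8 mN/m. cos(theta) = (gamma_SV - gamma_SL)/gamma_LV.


cos(theta) = (gamma_SV - gamma_SL) / gamma_LV
cos(theta) = (22.3 - 10.2) / 52.8
cos(theta) = 0.229167
theta = arccos(0.229167) = 76.75 degrees

76.75


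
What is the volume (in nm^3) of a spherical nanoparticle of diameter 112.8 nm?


Radius r = 112.8/2 = 56.4 nm
Volume V = (4/3) * pi * r^3
V = (4/3) * pi * (56.4)^3
V = 751494.7 nm^3

751494.7


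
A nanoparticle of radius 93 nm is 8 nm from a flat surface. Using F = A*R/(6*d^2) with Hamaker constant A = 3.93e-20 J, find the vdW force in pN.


Convert to SI: R = 93 nm = 9.3e-08 m, d = 8 nm = 8e-09 m
F = A * R / (6 * d^2)
F = 3.93e-20 * 9.3e-08 / (6 * (8e-09)^2)
F = 9.51797e-12 N = 9.518 pN

9.518


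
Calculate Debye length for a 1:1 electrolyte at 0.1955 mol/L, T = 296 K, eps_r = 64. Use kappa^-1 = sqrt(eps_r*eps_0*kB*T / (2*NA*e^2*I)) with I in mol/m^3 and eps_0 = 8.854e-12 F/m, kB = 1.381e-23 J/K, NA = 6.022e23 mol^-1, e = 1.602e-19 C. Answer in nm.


Ionic strength I = 0.1955 * 1^2 * 1000 = 195.5 mol/m^3
kappa^-1 = sqrt(64 * 8.854e-12 * 1.381e-23 * 296 / (2 * 6.022e23 * (1.602e-19)^2 * 195.5))
kappa^-1 = 0.619 nm

0.619


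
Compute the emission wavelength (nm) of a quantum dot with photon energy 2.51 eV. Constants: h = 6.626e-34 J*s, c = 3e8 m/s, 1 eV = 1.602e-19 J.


Convert energy: E = 2.51 eV = 2.51 * 1.602e-19 = 4.02102e-19 J
lambda = h*c / E = 6.626e-34 * 3e8 / 4.02102e-19
lambda = 4.94352e-07 m = 494.4 nm

494.4


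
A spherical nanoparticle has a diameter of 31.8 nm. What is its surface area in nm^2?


Radius r = 31.8/2 = 15.9 nm
Surface area SA = 4 * pi * r^2
SA = 4 * pi * (15.9)^2
SA = 3176.9 nm^2

3176.9


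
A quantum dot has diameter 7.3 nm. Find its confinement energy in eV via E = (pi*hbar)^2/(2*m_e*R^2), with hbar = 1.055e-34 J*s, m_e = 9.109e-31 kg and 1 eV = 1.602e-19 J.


Radius R = 7.3/2 = 3.65 nm = 3.65e-09 m
E = (pi * 1.055e-34)^2 / (2 * 9.109e-31 * (3.65e-09)^2)
E(J) = 4.52604e-21
E = E(J) / 1.602e-19 = 0.0283 eV

0.0283


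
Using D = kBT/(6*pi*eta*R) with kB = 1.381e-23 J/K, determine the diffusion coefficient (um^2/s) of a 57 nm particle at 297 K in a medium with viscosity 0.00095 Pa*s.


Radius R = 57/2 = 28.5 nm = 2.85e-08 m
D = kB*T / (6*pi*eta*R)
D = 1.381e-23 * 297 / (6 * pi * 0.00095 * 2.85e-08)
D = 8.03675e-12 m^2/s = 8.037 um^2/s

8.037


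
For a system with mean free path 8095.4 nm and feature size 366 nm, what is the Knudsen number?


Knudsen number Kn = lambda / L
Kn = 8095.4 / 366
Kn = 22.1186

22.1186


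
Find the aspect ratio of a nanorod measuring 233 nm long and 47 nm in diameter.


Aspect ratio AR = length / diameter
AR = 233 / 47
AR = 4.96

4.96


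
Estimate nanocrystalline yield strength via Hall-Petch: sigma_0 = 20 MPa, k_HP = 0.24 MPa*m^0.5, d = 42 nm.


d = 42 nm = 4.2e-08 m
sqrt(d) = 0.000204939
Hall-Petch contribution = k / sqrt(d) = 0.24 / 0.000204939 = 1171.1 MPa
sigma = sigma_0 + k/sqrt(d) = 20 + 1171.1 = 1191.1 MPa

1191.1


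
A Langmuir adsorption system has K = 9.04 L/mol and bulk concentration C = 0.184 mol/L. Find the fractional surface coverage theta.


Langmuir isotherm: theta = K*C / (1 + K*C)
K*C = 9.04 * 0.184 = 1.66336
theta = 1.66336 / (1 + 1.66336) = 1.66336 / 2.66336
theta = 0.6245

0.6245


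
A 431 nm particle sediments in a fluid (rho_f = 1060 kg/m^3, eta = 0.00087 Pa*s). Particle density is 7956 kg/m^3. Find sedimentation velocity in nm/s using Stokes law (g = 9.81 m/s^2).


Radius R = 431/2 nm = 2.155e-07 m
Density difference = 7956 - 1060 = 6896 kg/m^3
v = 2 * R^2 * (rho_p - rho_f) * g / (9 * eta)
v = 2 * (2.155e-07)^2 * 6896 * 9.81 / (9 * 0.00087)
v = 8.0247e-07 m/s = 802.4704 nm/s

802.4704


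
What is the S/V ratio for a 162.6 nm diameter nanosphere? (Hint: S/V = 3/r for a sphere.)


Radius r = 162.6/2 = 81.3 nm
S/V = 3 / r = 3 / 81.3
S/V = 0.0369 nm^-1

0.0369


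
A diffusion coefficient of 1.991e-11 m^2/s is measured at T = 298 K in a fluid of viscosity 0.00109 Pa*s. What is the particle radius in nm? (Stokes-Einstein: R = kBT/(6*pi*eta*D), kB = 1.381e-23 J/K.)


Stokes-Einstein: R = kB*T / (6*pi*eta*D)
R = 1.381e-23 * 298 / (6 * pi * 0.00109 * 1.991e-11)
R = 1.00603e-08 m = 10.06 nm

10.06


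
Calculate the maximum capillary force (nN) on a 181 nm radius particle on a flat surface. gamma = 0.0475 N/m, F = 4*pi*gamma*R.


Convert radius: R = 181 nm = 1.81e-07 m
F = 4 * pi * gamma * R
F = 4 * pi * 0.0475 * 1.81e-07
F = 1.08039e-07 N = 108.0394 nN

108.0394


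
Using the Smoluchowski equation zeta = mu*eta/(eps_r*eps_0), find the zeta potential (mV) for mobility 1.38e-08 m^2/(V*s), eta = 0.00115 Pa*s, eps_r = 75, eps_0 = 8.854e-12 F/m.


Smoluchowski equation: zeta = mu * eta / (eps_r * eps_0)
zeta = 1.38e-08 * 0.00115 / (75 * 8.854e-12)
zeta = 0.023899 V = 23.9 mV

23.9


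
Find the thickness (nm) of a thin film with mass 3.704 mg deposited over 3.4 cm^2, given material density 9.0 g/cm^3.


Convert: m = 3.704 mg = 3.7040e-06 kg, A = 3.4 cm^2 = 3.4000e-04 m^2, rho = 9.0 g/cm^3 = 9000 kg/m^3
t = m / (A * rho)
t = 3.7040e-06 / (3.4000e-04 * 9000)
t = 1.2105e-06 m = 1210.5 nm

1210.5


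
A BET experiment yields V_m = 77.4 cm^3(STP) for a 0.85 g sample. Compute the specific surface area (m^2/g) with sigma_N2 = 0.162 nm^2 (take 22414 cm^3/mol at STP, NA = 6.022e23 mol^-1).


Number of moles in monolayer = V_m / 22414 = 77.4 / 22414 = 0.0034532
Number of molecules = moles * NA = 0.0034532 * 6.022e23
SA = molecules * sigma / mass
SA = (77.4 / 22414) * 6.022e23 * 0.162e-18 / 0.85
SA = 396.3 m^2/g

396.3


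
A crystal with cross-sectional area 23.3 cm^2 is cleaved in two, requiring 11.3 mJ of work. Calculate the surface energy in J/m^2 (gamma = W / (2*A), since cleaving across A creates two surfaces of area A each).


Convert: A = 23.3 cm^2 = 0.00233 m^2, W = 11.3 mJ = 0.0113 J
Cleaving exposes two faces of area A, so total new surface = 2*A and gamma = W / (2*A)
gamma = 0.0113 / (2 * 0.00233)
gamma = 2.425 J/m^2

2.425


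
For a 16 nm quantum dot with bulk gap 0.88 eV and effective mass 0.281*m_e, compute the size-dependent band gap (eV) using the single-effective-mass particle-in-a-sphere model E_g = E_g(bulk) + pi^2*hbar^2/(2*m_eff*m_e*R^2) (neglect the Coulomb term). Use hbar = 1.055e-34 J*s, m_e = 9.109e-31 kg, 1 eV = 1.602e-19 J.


Radius R = 16/2 nm = 8e-09 m
Confinement energy dE = pi^2 * hbar^2 / (2 * m_eff * m_e * R^2)
dE = pi^2 * (1.055e-34)^2 / (2 * 0.281 * 9.109e-31 * (8e-09)^2) J, divided by 1.602e-19 J/eV
dE = 0.0209 eV
Total band gap = E_g(bulk) + dE = 0.88 + 0.0209 = 0.9009 eV

0.9009


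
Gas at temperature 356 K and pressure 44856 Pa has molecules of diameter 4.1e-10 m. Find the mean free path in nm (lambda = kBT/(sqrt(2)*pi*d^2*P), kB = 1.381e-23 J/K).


Mean free path: lambda = kB*T / (sqrt(2) * pi * d^2 * P)
lambda = 1.381e-23 * 356 / (sqrt(2) * pi * (4.1e-10)^2 * 44856)
lambda = 1.46754e-07 m
lambda = 146.75 nm

146.75


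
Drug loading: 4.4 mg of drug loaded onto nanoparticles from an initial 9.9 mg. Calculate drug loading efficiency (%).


Drug loading efficiency = (drug loaded / drug initial) * 100
DLE = 4.4 / 9.9 * 100
DLE = 0.4444 * 100
DLE = 44.44%

44.44


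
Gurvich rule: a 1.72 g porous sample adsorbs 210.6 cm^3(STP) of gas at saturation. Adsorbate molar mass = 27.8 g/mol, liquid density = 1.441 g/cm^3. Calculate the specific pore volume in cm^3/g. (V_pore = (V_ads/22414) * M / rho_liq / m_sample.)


Moles adsorbed n = V_ads / 22414 = 210.6 / 22414 = 9.395913e-03 mol
Liquid volume V_liq = n * M / rho_liq = 9.395913e-03 * 27.8 / 1.441 = 0.18127 cm^3
Specific pore volume V_pore = V_liq / m_sample = 0.18127 / 1.72
V_pore = 0.1054 cm^3/g

0.1054


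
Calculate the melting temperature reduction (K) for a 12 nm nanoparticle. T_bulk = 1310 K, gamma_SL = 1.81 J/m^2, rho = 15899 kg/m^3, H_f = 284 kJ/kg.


Radius R = 12/2 = 6 nm = 6e-09 m
Convert H_f = 284 kJ/kg = 284000 J/kg
dT = 2 * gamma_SL * T_bulk / (rho * H_f * R)
dT = 2 * 1.81 * 1310 / (15899 * 284000 * 6e-09)
dT = 175.0 K

175.0


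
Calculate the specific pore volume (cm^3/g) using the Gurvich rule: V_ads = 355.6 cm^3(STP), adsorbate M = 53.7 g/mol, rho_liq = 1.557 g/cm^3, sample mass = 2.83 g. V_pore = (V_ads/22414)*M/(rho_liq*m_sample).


Moles adsorbed n = V_ads / 22414 = 355.6 / 22414 = 1.586508e-02 mol
Liquid volume V_liq = n * M / rho_liq = 1.586508e-02 * 53.7 / 1.557 = 0.54718 cm^3
Specific pore volume V_pore = V_liq / m_sample = 0.54718 / 2.83
V_pore = 0.1933 cm^3/g

0.1933


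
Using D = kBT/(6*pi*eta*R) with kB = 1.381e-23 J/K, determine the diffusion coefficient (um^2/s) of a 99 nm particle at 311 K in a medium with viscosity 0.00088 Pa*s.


Radius R = 99/2 = 49.5 nm = 4.95e-08 m
D = kB*T / (6*pi*eta*R)
D = 1.381e-23 * 311 / (6 * pi * 0.00088 * 4.95e-08)
D = 5.23076e-12 m^2/s = 5.231 um^2/s

5.231


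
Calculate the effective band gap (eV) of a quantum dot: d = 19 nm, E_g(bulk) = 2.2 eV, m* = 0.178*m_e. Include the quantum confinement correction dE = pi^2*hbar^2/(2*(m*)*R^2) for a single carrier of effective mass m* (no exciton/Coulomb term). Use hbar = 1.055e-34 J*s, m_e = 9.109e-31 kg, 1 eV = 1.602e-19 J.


Radius R = 19/2 nm = 9.5e-09 m
Confinement energy dE = pi^2 * hbar^2 / (2 * m_eff * m_e * R^2)
dE = pi^2 * (1.055e-34)^2 / (2 * 0.178 * 9.109e-31 * (9.5e-09)^2) J, divided by 1.602e-19 J/eV
dE = 0.0234 eV
Total band gap = E_g(bulk) + dE = 2.2 + 0.0234 = 2.2234 eV

2.2234


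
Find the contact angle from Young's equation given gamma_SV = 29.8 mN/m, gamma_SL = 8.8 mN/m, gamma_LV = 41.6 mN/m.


cos(theta) = (gamma_SV - gamma_SL) / gamma_LV
cos(theta) = (29.8 - 8.8) / 41.6
cos(theta) = 0.504808
theta = arccos(0.504808) = 59.68 degrees

59.68


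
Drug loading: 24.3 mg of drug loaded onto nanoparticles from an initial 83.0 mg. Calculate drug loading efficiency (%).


Drug loading efficiency = (drug loaded / drug initial) * 100
DLE = 24.3 / 83.0 * 100
DLE = 0.2928 * 100
DLE = 29.28%

29.28


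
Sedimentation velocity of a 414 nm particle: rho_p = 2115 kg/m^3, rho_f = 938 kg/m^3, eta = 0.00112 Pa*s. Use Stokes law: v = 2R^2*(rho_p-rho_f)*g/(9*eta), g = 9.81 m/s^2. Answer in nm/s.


Radius R = 414/2 nm = 2.07e-07 m
Density difference = 2115 - 938 = 1177 kg/m^3
v = 2 * R^2 * (rho_p - rho_f) * g / (9 * eta)
v = 2 * (2.07e-07)^2 * 1177 * 9.81 / (9 * 0.00112)
v = 9.81648e-08 m/s = 98.1648 nm/s

98.1648


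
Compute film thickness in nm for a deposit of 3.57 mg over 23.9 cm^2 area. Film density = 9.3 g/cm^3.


Convert: m = 3.57 mg = 3.5700e-06 kg, A = 23.9 cm^2 = 2.3900e-03 m^2, rho = 9.3 g/cm^3 = 9300 kg/m^3
t = m / (A * rho)
t = 3.5700e-06 / (2.3900e-03 * 9300)
t = 1.6062e-07 m = 160.6 nm

160.6


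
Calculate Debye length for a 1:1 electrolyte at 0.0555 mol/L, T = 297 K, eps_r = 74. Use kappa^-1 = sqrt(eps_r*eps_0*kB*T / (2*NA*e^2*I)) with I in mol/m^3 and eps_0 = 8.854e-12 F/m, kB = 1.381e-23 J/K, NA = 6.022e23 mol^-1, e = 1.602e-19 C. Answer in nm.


Ionic strength I = 0.0555 * 1^2 * 1000 = 55.5 mol/m^3
kappa^-1 = sqrt(74 * 8.854e-12 * 1.381e-23 * 297 / (2 * 6.022e23 * (1.602e-19)^2 * 55.5))
kappa^-1 = 1.252 nm

1.252


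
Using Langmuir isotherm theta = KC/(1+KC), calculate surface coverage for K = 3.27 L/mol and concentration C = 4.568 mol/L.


Langmuir isotherm: theta = K*C / (1 + K*C)
K*C = 3.27 * 4.568 = 14.93736
theta = 14.93736 / (1 + 14.93736) = 14.93736 / 15.93736
theta = 0.9373

0.9373


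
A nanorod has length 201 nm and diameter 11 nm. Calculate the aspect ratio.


Aspect ratio AR = length / diameter
AR = 201 / 11
AR = 18.27

18.27


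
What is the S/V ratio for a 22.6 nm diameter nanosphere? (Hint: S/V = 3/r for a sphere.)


Radius r = 22.6/2 = 11.3 nm
S/V = 3 / r = 3 / 11.3
S/V = 0.2655 nm^-1

0.2655


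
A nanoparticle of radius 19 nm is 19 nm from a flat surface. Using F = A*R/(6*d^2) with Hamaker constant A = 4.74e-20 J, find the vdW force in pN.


Convert to SI: R = 19 nm = 1.9e-08 m, d = 19 nm = 1.9e-08 m
F = A * R / (6 * d^2)
F = 4.74e-20 * 1.9e-08 / (6 * (1.9e-08)^2)
F = 4.15789e-13 N = 0.416 pN

0.416


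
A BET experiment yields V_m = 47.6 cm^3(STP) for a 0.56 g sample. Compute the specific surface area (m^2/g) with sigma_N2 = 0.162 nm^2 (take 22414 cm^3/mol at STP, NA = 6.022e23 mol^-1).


Number of moles in monolayer = V_m / 22414 = 47.6 / 22414 = 0.00212367
Number of molecules = moles * NA = 0.00212367 * 6.022e23
SA = molecules * sigma / mass
SA = (47.6 / 22414) * 6.022e23 * 0.162e-18 / 0.56
SA = 370.0 m^2/g

370.0


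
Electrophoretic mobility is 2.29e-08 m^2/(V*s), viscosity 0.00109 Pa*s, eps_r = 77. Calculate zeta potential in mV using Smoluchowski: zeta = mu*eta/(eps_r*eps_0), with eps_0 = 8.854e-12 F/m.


Smoluchowski equation: zeta = mu * eta / (eps_r * eps_0)
zeta = 2.29e-08 * 0.00109 / (77 * 8.854e-12)
zeta = 0.036613 V = 36.61 mV

36.61


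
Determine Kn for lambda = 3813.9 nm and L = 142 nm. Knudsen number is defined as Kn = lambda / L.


Knudsen number Kn = lambda / L
Kn = 3813.9 / 142
Kn = 26.8585

26.8585


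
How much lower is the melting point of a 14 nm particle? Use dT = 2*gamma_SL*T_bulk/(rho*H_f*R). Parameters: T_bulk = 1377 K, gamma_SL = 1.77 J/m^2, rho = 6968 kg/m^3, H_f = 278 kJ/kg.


Radius R = 14/2 = 7 nm = 7e-09 m
Convert H_f = 278 kJ/kg = 278000 J/kg
dT = 2 * gamma_SL * T_bulk / (rho * H_f * R)
dT = 2 * 1.77 * 1377 / (6968 * 278000 * 7e-09)
dT = 359.5 K

359.5


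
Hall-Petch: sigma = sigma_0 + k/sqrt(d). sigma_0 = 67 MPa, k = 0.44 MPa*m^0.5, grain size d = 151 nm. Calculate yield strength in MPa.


d = 151 nm = 1.51e-07 m
sqrt(d) = 0.0003885872
Hall-Petch contribution = k / sqrt(d) = 0.44 / 0.0003885872 = 1132.3 MPa
sigma = sigma_0 + k/sqrt(d) = 67 + 1132.3 = 1199.3 MPa

1199.3


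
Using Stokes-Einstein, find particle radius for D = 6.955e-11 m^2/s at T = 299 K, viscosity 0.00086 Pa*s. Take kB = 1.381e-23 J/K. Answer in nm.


Stokes-Einstein: R = kB*T / (6*pi*eta*D)
R = 1.381e-23 * 299 / (6 * pi * 0.00086 * 6.955e-11)
R = 3.66242e-09 m = 3.66 nm

3.66


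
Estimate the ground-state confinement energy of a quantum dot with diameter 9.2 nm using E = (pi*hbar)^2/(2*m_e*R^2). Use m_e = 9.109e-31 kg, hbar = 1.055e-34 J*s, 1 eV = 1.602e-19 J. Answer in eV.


Radius R = 9.2/2 = 4.6 nm = 4.6e-09 m
E = (pi * 1.055e-34)^2 / (2 * 9.109e-31 * (4.6e-09)^2)
E(J) = 2.84963e-21
E = E(J) / 1.602e-19 = 0.0178 eV

0.0178


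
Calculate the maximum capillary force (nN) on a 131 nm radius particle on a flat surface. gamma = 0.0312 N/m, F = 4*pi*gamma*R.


Convert radius: R = 131 nm = 1.31e-07 m
F = 4 * pi * gamma * R
F = 4 * pi * 0.0312 * 1.31e-07
F = 5.13613e-08 N = 51.3613 nN

51.3613


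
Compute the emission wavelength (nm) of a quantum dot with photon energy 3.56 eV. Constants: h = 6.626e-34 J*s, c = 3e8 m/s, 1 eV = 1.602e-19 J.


Convert energy: E = 3.56 eV = 3.56 * 1.602e-19 = 5.70312e-19 J
lambda = h*c / E = 6.626e-34 * 3e8 / 5.70312e-19
lambda = 3.48546e-07 m = 348.5 nm

348.5


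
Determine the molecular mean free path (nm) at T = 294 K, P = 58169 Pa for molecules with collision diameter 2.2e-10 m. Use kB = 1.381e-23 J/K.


Mean free path: lambda = kB*T / (sqrt(2) * pi * d^2 * P)
lambda = 1.381e-23 * 294 / (sqrt(2) * pi * (2.2e-10)^2 * 58169)
lambda = 3.24593e-07 m
lambda = 324.59 nm

324.59


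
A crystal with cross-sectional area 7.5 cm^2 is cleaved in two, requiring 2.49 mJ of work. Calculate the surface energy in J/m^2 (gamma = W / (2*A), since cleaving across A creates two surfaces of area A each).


Convert: A = 7.5 cm^2 = 0.00075 m^2, W = 2.49 mJ = 0.00249 J
Cleaving exposes two faces of area A, so total new surface = 2*A and gamma = W / (2*A)
gamma = 0.00249 / (2 * 0.00075)
gamma = 1.66 J/m^2

1.66


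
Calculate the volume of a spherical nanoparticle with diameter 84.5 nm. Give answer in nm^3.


Radius r = 84.5/2 = 42.25 nm
Volume V = (4/3) * pi * r^3
V = (4/3) * pi * (42.25)^3
V = 315913.91 nm^3

315913.91


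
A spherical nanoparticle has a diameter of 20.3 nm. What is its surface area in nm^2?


Radius r = 20.3/2 = 10.15 nm
Surface area SA = 4 * pi * r^2
SA = 4 * pi * (10.15)^2
SA = 1294.62 nm^2

1294.62


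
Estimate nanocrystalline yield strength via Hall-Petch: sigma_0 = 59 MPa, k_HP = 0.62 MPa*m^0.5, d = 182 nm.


d = 182 nm = 1.82e-07 m
sqrt(d) = 0.0004266146
Hall-Petch contribution = k / sqrt(d) = 0.62 / 0.0004266146 = 1453.3 MPa
sigma = sigma_0 + k/sqrt(d) = 59 + 1453.3 = 1512.3 MPa

1512.3


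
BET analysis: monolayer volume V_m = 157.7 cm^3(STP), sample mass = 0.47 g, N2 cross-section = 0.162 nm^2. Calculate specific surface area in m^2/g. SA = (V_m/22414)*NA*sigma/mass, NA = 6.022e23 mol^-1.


Number of moles in monolayer = V_m / 22414 = 157.7 / 22414 = 0.00703578
Number of molecules = moles * NA = 0.00703578 * 6.022e23
SA = molecules * sigma / mass
SA = (157.7 / 22414) * 6.022e23 * 0.162e-18 / 0.47
SA = 1460.4 m^2/g

1460.4


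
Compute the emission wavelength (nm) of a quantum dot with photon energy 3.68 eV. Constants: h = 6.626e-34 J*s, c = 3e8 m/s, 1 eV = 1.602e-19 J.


Convert energy: E = 3.68 eV = 3.68 * 1.602e-19 = 5.89536e-19 J
lambda = h*c / E = 6.626e-34 * 3e8 / 5.89536e-19
lambda = 3.3718e-07 m = 337.2 nm

337.2


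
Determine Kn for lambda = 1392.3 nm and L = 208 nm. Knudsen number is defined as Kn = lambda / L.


Knudsen number Kn = lambda / L
Kn = 1392.3 / 208
Kn = 6.6937

6.6937


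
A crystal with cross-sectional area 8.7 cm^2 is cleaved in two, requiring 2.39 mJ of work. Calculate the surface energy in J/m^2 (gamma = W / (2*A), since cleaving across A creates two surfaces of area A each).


Convert: A = 8.7 cm^2 = 0.00087 m^2, W = 2.39 mJ = 0.00239 J
Cleaving exposes two faces of area A, so total new surface = 2*A and gamma = W / (2*A)
gamma = 0.00239 / (2 * 0.00087)
gamma = 1.374 J/m^2

1.374


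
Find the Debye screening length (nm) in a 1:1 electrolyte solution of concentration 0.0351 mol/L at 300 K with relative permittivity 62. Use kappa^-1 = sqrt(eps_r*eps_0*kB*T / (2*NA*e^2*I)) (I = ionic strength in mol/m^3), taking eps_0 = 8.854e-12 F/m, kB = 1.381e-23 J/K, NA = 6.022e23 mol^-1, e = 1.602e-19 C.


Ionic strength I = 0.0351 * 1^2 * 1000 = 35.1 mol/m^3
kappa^-1 = sqrt(62 * 8.854e-12 * 1.381e-23 * 300 / (2 * 6.022e23 * (1.602e-19)^2 * 35.1))
kappa^-1 = 1.448 nm

1.448


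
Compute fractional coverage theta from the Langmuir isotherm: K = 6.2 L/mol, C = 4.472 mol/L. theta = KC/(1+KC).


Langmuir isotherm: theta = K*C / (1 + K*C)
K*C = 6.2 * 4.472 = 27.7264
theta = 27.7264 / (1 + 27.7264) = 27.7264 / 28.7264
theta = 0.9652

0.9652


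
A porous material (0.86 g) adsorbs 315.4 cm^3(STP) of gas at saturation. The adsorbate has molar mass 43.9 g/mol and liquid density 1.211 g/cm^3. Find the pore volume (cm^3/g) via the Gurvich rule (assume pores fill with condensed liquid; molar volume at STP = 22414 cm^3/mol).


Moles adsorbed n = V_ads / 22414 = 315.4 / 22414 = 1.407156e-02 mol
Liquid volume V_liq = n * M / rho_liq = 1.407156e-02 * 43.9 / 1.211 = 0.51011 cm^3
Specific pore volume V_pore = V_liq / m_sample = 0.51011 / 0.86
V_pore = 0.5931 cm^3/g

0.5931


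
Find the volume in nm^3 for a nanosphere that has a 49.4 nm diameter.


Radius r = 49.4/2 = 24.7 nm
Volume V = (4/3) * pi * r^3
V = (4/3) * pi * (24.7)^3
V = 63121.81 nm^3

63121.81


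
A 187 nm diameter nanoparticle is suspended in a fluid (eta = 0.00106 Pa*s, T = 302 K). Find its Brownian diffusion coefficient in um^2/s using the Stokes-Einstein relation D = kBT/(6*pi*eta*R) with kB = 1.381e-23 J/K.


Radius R = 187/2 = 93.5 nm = 9.35e-08 m
D = kB*T / (6*pi*eta*R)
D = 1.381e-23 * 302 / (6 * pi * 0.00106 * 9.35e-08)
D = 2.23245e-12 m^2/s = 2.232 um^2/s

2.232


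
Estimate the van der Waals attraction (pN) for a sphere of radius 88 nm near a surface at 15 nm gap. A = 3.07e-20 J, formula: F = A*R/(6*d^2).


Convert to SI: R = 88 nm = 8.8e-08 m, d = 15 nm = 1.5e-08 m
F = A * R / (6 * d^2)
F = 3.07e-20 * 8.8e-08 / (6 * (1.5e-08)^2)
F = 2.00119e-12 N = 2.001 pN

2.001


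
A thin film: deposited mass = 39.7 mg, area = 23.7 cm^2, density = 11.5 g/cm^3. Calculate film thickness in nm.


Convert: m = 39.7 mg = 3.9700e-05 kg, A = 23.7 cm^2 = 2.3700e-03 m^2, rho = 11.5 g/cm^3 = 11500 kg/m^3
t = m / (A * rho)
t = 3.9700e-05 / (2.3700e-03 * 11500)
t = 1.4566e-06 m = 1456.6 nm

1456.6


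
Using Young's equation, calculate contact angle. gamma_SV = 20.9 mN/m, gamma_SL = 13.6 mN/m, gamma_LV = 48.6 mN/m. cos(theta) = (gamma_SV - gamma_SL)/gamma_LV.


cos(theta) = (gamma_SV - gamma_SL) / gamma_LV
cos(theta) = (20.9 - 13.6) / 48.6
cos(theta) = 0.150206
theta = arccos(0.150206) = 81.36 degrees

81.36


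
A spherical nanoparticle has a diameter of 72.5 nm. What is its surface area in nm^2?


Radius r = 72.5/2 = 36.25 nm
Surface area SA = 4 * pi * r^2
SA = 4 * pi * (36.25)^2
SA = 16513.0 nm^2

16513.0


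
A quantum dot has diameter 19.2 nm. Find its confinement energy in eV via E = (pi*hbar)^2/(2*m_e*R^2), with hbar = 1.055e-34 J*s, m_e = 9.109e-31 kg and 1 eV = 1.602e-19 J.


Radius R = 19.2/2 = 9.6 nm = 9.6e-09 m
E = (pi * 1.055e-34)^2 / (2 * 9.109e-31 * (9.6e-09)^2)
E(J) = 6.54277e-22
E = E(J) / 1.602e-19 = 0.0041 eV

0.0041


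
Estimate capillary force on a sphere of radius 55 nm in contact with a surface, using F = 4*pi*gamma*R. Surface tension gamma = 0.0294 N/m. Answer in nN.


Convert radius: R = 55 nm = 5.5e-08 m
F = 4 * pi * gamma * R
F = 4 * pi * 0.0294 * 5.5e-08
F = 2.03198e-08 N = 20.3198 nN

20.3198


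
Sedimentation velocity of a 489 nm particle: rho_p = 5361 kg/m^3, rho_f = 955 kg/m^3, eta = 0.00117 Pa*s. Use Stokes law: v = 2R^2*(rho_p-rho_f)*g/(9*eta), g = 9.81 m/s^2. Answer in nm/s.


Radius R = 489/2 nm = 2.445e-07 m
Density difference = 5361 - 955 = 4406 kg/m^3
v = 2 * R^2 * (rho_p - rho_f) * g / (9 * eta)
v = 2 * (2.445e-07)^2 * 4406 * 9.81 / (9 * 0.00117)
v = 4.90764e-07 m/s = 490.7642 nm/s

490.7642


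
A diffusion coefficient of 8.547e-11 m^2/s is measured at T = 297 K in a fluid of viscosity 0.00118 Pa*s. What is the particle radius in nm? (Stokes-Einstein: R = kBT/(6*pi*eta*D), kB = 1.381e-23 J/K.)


Stokes-Einstein: R = kB*T / (6*pi*eta*D)
R = 1.381e-23 * 297 / (6 * pi * 0.00118 * 8.547e-11)
R = 2.15751e-09 m = 2.16 nm

2.16


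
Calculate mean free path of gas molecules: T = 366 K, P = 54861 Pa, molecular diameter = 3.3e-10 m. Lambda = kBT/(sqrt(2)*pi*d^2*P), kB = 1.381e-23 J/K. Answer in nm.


Mean free path: lambda = kB*T / (sqrt(2) * pi * d^2 * P)
lambda = 1.381e-23 * 366 / (sqrt(2) * pi * (3.3e-10)^2 * 54861)
lambda = 1.90423e-07 m
lambda = 190.42 nm

190.42


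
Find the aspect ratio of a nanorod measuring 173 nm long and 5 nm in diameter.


Aspect ratio AR = length / diameter
AR = 173 / 5
AR = 34.6

34.6


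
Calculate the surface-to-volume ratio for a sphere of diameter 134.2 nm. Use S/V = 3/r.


Radius r = 134.2/2 = 67.1 nm
S/V = 3 / r = 3 / 67.1
S/V = 0.0447 nm^-1

0.0447


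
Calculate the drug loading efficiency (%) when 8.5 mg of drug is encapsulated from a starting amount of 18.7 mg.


Drug loading efficiency = (drug loaded / drug initial) * 100
DLE = 8.5 / 18.7 * 100
DLE = 0.4545 * 100
DLE = 45.45%

45.45


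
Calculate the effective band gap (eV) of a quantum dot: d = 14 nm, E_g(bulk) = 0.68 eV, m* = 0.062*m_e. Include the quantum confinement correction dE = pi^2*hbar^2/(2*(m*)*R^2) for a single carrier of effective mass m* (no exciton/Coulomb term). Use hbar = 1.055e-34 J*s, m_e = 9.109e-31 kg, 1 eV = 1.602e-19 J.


Radius R = 14/2 nm = 7e-09 m
Confinement energy dE = pi^2 * hbar^2 / (2 * m_eff * m_e * R^2)
dE = pi^2 * (1.055e-34)^2 / (2 * 0.062 * 9.109e-31 * (7e-09)^2) J, divided by 1.602e-19 J/eV
dE = 0.1239 eV
Total band gap = E_g(bulk) + dE = 0.68 + 0.1239 = 0.8039 eV

0.8039


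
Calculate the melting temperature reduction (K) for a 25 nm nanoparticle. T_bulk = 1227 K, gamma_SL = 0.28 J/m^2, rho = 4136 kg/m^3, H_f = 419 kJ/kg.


Radius R = 25/2 = 12.5 nm = 1.25e-08 m
Convert H_f = 419 kJ/kg = 419000 J/kg
dT = 2 * gamma_SL * T_bulk / (rho * H_f * R)
dT = 2 * 0.28 * 1227 / (4136 * 419000 * 1.25e-08)
dT = 31.7 K

31.7


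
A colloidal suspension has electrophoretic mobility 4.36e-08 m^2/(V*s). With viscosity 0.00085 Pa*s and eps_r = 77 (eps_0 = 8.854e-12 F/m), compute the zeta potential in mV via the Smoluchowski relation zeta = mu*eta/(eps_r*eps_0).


Smoluchowski equation: zeta = mu * eta / (eps_r * eps_0)
zeta = 4.36e-08 * 0.00085 / (77 * 8.854e-12)
zeta = 0.054359 V = 54.36 mV

54.36


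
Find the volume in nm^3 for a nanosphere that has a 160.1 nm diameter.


Radius r = 160.1/2 = 80.05 nm
Volume V = (4/3) * pi * r^3
V = (4/3) * pi * (80.05)^3
V = 2148684.34 nm^3

2148684.34


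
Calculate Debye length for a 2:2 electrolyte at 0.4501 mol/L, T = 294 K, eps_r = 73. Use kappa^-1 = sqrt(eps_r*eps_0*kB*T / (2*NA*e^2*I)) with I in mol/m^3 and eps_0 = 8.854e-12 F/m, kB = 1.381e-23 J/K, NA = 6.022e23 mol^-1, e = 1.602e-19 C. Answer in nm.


Ionic strength I = 0.4501 * 2^2 * 1000 = 1800.4 mol/m^3
kappa^-1 = sqrt(73 * 8.854e-12 * 1.381e-23 * 294 / (2 * 6.022e23 * (1.602e-19)^2 * 1800.4))
kappa^-1 = 0.217 nm

0.217


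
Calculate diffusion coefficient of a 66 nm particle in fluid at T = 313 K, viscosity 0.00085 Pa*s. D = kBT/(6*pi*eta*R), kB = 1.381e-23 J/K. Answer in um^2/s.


Radius R = 66/2 = 33 nm = 3.3e-08 m
D = kB*T / (6*pi*eta*R)
D = 1.381e-23 * 313 / (6 * pi * 0.00085 * 3.3e-08)
D = 8.17531e-12 m^2/s = 8.175 um^2/s

8.175


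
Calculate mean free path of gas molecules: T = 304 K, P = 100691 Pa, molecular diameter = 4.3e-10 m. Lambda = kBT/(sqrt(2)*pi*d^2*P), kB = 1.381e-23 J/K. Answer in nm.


Mean free path: lambda = kB*T / (sqrt(2) * pi * d^2 * P)
lambda = 1.381e-23 * 304 / (sqrt(2) * pi * (4.3e-10)^2 * 100691)
lambda = 5.07545e-08 m
lambda = 50.75 nm

50.75


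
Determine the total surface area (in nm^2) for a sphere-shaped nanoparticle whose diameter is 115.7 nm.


Radius r = 115.7/2 = 57.85 nm
Surface area SA = 4 * pi * r^2
SA = 4 * pi * (57.85)^2
SA = 42054.9 nm^2

42054.9


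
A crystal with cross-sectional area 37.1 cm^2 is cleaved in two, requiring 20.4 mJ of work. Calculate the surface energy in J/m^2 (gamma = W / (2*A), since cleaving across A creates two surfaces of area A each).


Convert: A = 37.1 cm^2 = 0.00371 m^2, W = 20.4 mJ = 0.0204 J
Cleaving exposes two faces of area A, so total new surface = 2*A and gamma = W / (2*A)
gamma = 0.0204 / (2 * 0.00371)
gamma = 2.749 J/m^2

2.749


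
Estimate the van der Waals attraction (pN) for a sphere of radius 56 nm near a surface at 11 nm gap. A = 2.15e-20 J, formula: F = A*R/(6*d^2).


Convert to SI: R = 56 nm = 5.6e-08 m, d = 11 nm = 1.1e-08 m
F = A * R / (6 * d^2)
F = 2.15e-20 * 5.6e-08 / (6 * (1.1e-08)^2)
F = 1.6584e-12 N = 1.658 pN

1.658


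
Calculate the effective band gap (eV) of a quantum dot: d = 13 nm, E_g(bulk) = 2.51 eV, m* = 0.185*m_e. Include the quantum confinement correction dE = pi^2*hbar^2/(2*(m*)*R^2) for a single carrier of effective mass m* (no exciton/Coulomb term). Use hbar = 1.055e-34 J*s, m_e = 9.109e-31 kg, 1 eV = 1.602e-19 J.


Radius R = 13/2 nm = 6.5e-09 m
Confinement energy dE = pi^2 * hbar^2 / (2 * m_eff * m_e * R^2)
dE = pi^2 * (1.055e-34)^2 / (2 * 0.185 * 9.109e-31 * (6.5e-09)^2) J, divided by 1.602e-19 J/eV
dE = 0.0482 eV
Total band gap = E_g(bulk) + dE = 2.51 + 0.0482 = 2.5582 eV

2.5582


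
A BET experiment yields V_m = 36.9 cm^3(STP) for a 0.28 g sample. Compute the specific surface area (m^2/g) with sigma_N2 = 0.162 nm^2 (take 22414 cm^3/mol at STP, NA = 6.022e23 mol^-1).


Number of moles in monolayer = V_m / 22414 = 36.9 / 22414 = 0.00164629
Number of molecules = moles * NA = 0.00164629 * 6.022e23
SA = molecules * sigma / mass
SA = (36.9 / 22414) * 6.022e23 * 0.162e-18 / 0.28
SA = 573.6 m^2/g

573.6


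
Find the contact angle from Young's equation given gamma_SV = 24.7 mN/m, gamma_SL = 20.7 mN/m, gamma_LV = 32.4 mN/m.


cos(theta) = (gamma_SV - gamma_SL) / gamma_LV
cos(theta) = (24.7 - 20.7) / 32.4
cos(theta) = 0.123457
theta = arccos(0.123457) = 82.91 degrees

82.91


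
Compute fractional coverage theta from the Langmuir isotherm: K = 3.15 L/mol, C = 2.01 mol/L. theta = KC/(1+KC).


Langmuir isotherm: theta = K*C / (1 + K*C)
K*C = 3.15 * 2.01 = 6.3315
theta = 6.3315 / (1 + 6.3315) = 6.3315 / 7.3315
theta = 0.8636

0.8636


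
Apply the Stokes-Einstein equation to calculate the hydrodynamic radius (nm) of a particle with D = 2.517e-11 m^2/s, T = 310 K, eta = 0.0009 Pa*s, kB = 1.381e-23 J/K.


Stokes-Einstein: R = kB*T / (6*pi*eta*D)
R = 1.381e-23 * 310 / (6 * pi * 0.0009 * 2.517e-11)
R = 1.0026e-08 m = 10.03 nm

10.03


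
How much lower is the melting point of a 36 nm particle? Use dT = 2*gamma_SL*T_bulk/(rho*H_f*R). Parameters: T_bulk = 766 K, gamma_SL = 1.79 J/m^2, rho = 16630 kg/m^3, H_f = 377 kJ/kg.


Radius R = 36/2 = 18 nm = 1.8e-08 m
Convert H_f = 377 kJ/kg = 377000 J/kg
dT = 2 * gamma_SL * T_bulk / (rho * H_f * R)
dT = 2 * 1.79 * 766 / (16630 * 377000 * 1.8e-08)
dT = 24.3 K

24.3


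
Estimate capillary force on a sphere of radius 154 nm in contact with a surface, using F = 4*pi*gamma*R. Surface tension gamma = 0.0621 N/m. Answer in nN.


Convert radius: R = 154 nm = 1.54e-07 m
F = 4 * pi * gamma * R
F = 4 * pi * 0.0621 * 1.54e-07
F = 1.20177e-07 N = 120.1772 nN

120.1772


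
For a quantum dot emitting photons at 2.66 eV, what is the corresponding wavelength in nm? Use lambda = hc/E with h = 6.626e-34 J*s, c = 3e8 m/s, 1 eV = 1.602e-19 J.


Convert energy: E = 2.66 eV = 2.66 * 1.602e-19 = 4.26132e-19 J
lambda = h*c / E = 6.626e-34 * 3e8 / 4.26132e-19
lambda = 4.66475e-07 m = 466.5 nm

466.5
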